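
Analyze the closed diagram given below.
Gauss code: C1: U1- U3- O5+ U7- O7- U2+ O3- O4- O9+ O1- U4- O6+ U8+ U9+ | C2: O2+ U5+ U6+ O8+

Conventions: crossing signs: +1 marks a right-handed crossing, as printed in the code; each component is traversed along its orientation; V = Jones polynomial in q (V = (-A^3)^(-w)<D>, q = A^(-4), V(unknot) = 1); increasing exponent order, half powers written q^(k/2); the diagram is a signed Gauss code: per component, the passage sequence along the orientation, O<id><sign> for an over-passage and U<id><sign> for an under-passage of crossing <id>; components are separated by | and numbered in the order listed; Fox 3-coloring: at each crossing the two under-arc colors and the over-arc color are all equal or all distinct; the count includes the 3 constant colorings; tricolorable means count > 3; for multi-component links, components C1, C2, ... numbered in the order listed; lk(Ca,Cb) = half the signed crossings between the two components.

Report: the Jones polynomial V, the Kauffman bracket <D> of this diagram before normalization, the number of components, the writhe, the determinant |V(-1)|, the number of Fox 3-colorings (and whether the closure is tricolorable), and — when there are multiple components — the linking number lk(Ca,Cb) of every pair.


V = -q^(1/2) + q^(3/2) - q^(5/2) - q^(9/2)
<D> = A^-15 + A^-7 - A^-3 + A (w = +1)
2 components over 9 crossings, w = +1
lk(C1,C2): +2
3 Fox colorings among 3^9, |V(-1)| = 4: not tricolorable
why: |V(-1)| = 4: so not tricolorable, since 3 does not divide 4


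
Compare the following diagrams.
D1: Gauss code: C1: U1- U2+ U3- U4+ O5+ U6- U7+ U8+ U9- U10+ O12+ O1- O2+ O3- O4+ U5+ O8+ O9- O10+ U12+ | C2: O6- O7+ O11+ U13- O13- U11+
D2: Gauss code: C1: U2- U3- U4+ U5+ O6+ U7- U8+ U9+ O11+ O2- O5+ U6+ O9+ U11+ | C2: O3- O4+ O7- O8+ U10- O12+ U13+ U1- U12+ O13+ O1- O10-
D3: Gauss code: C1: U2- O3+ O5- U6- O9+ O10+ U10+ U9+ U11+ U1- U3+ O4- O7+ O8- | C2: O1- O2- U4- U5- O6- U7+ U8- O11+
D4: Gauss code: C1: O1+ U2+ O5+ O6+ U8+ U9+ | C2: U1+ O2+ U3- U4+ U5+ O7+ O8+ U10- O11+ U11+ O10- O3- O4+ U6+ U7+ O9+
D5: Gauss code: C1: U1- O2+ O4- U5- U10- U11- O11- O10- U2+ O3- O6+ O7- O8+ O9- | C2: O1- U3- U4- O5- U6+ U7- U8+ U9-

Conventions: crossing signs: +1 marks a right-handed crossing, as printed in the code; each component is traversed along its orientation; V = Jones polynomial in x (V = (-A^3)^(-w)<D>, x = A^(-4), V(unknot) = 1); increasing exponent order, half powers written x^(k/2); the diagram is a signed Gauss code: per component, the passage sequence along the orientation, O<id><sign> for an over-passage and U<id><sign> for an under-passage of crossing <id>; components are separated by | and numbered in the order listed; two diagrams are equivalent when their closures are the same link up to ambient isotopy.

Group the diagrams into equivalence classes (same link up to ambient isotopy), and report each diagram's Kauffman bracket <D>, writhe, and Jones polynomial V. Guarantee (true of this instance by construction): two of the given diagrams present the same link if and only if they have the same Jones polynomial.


equivalence classes: {D1, D2} | {D3, D5} | {D4}
D1 (bracket -A^-9 + A^-1 + A^3 + A^7; 13 crossings at w = +3): V = -x^(1/2) - x^(3/2) - x^(5/2) + x^(9/2)
D2 (bracket -A^-9 + A^-1 + A^3 + A^7; 13 crossings at w = +3): V = -x^(1/2) - x^(3/2) - x^(5/2) + x^(9/2)
D3 (bracket A^-1 - A^3 + A^7 + A^15; 11 crossings at w = -1): V = -x^(-9/2) - x^(-5/2) + x^(-3/2) - x^(-1/2)
D4 (bracket A^-13 - A^-9 + A^-5 - A^-1 + A^3 + A^11; 11 crossings at w = +7): V = -x^(5/2) - x^(9/2) + x^(11/2) - x^(13/2) + x^(15/2) - x^(17/2)
D5 (bracket A^-13 - A^-9 + A^-5 + A^3; 11 crossings at w = -5): V = -x^(-9/2) - x^(-5/2) + x^(-3/2) - x^(-1/2)
key observation: comparing 5 Jones polynomials yields 3 groups


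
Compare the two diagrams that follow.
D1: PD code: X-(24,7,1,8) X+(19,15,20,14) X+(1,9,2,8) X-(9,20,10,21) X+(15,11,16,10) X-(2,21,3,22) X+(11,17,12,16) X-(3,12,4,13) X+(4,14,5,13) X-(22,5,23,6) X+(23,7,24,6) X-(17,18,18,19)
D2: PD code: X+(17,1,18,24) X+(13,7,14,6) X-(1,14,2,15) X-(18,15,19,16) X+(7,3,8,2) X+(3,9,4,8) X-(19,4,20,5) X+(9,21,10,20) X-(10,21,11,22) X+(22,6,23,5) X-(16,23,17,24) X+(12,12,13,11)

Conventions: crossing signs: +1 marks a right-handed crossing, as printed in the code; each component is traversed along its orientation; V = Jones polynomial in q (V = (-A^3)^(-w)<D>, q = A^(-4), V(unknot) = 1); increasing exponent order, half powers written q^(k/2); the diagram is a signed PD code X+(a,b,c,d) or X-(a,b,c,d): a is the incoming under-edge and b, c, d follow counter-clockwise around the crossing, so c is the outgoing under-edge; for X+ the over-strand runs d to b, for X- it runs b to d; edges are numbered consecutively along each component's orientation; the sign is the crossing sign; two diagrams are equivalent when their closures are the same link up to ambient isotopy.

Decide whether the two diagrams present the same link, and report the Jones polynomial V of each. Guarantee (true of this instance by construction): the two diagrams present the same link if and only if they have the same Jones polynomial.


equivalent: yes
D1 (bracket -A^-16 + A^-12 + A^-4; 12 crossings at w = 0): V = q + q^3 - q^4
V(D2) = q + q^3 - q^4  (w +2, c 12, <D> = -A^-10 + A^-6 + A^2)
key observation: from 12 to 12 crossings by R-moves: one link, two diagrams


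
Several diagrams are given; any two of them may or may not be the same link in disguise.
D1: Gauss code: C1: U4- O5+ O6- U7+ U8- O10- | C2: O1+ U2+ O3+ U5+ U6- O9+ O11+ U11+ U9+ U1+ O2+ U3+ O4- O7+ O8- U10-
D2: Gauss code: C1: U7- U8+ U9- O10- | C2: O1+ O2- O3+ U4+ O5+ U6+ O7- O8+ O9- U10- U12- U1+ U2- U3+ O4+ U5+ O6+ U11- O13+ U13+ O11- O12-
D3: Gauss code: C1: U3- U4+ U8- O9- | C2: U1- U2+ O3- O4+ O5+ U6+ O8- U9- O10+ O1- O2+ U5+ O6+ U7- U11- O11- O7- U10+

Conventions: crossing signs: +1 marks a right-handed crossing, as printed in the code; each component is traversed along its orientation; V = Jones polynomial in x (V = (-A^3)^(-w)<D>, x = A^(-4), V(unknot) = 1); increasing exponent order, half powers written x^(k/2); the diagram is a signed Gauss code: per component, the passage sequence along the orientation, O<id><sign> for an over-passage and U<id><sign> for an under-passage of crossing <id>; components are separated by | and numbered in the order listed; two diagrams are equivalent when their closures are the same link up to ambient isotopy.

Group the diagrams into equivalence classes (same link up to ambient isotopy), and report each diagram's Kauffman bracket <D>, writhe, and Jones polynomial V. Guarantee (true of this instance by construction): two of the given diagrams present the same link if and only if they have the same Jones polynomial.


classes: {D1, D2, D3}
V(D1) = -x^(-3/2) - 2x^(1/2) + x^(3/2) - x^(5/2) + x^(7/2)  [11 crossings, <D> = -A^-5 + A^-1 - A^3 + 2A^7 + A^15, w = +3]
D2 (bracket -A^-11 + A^-7 - A^-3 + 2A + A^9; 13 crossings at w = +1): V = -x^(-3/2) - 2x^(1/2) + x^(3/2) - x^(5/2) + x^(7/2)
D3 (bracket -A^-17 + A^-13 - A^-9 + 2A^-5 + A^3; 11 crossings at w = -1): V = -x^(-3/2) - 2x^(1/2) + x^(3/2) - x^(5/2) + x^(7/2)
note: one V(x) for all 3 diagrams — one class (guaranteed)


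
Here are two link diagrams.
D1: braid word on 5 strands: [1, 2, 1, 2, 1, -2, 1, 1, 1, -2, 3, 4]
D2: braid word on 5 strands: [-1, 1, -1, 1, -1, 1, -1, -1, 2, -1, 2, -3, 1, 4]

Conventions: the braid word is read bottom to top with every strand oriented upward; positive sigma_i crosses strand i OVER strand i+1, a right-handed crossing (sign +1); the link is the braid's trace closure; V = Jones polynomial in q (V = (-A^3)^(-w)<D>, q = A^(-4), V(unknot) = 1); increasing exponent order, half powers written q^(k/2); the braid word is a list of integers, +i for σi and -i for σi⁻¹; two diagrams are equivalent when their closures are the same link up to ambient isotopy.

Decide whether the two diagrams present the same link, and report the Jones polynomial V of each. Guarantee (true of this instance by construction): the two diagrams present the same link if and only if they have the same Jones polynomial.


equivalent: no
D1 (bracket -A^-12 + A^-8 - 2A^-4 + 3 - 2A^4 + 2A^8 - A^12 + A^16; 12 crossings at w = +8): V = q^2 - q^3 + 2q^4 - 2q^5 + 3q^6 - 2q^7 + q^8 - q^9
V(D2) = q^-2 - q^-1 + 1 - q + q^2  [14 crossings, <D> = A^-8 - A^-4 + 1 - A^4 + A^8, w = 0]
observation: comparing 2 Jones polynomials yields 2 groups


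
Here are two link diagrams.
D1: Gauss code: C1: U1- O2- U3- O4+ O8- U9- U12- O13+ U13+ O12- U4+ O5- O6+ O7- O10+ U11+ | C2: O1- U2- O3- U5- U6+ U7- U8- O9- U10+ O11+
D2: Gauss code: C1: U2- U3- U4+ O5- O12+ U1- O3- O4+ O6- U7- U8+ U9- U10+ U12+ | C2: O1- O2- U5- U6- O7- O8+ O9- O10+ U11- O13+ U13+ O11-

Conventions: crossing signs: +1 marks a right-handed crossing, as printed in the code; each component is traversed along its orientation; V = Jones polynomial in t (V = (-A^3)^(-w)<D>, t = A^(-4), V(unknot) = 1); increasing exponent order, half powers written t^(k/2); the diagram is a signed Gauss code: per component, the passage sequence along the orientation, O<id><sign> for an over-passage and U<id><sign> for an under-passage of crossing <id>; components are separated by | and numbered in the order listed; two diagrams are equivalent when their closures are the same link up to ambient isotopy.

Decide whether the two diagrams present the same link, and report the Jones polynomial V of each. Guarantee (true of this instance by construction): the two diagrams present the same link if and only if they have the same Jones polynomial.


equivalent: yes
V(D1) = -t^(-9/2) - t^(-5/2) + t^(-3/2) - t^(-1/2)  (w -3, c 13, <D> = A^-7 - A^-3 + A + A^9)
D2 (bracket A^-7 - A^-3 + A + A^9; 13 crossings at w = -3): V = -t^(-9/2) - t^(-5/2) + t^(-3/2) - t^(-1/2)
why: all 2 diagrams share one V(t), hence one class


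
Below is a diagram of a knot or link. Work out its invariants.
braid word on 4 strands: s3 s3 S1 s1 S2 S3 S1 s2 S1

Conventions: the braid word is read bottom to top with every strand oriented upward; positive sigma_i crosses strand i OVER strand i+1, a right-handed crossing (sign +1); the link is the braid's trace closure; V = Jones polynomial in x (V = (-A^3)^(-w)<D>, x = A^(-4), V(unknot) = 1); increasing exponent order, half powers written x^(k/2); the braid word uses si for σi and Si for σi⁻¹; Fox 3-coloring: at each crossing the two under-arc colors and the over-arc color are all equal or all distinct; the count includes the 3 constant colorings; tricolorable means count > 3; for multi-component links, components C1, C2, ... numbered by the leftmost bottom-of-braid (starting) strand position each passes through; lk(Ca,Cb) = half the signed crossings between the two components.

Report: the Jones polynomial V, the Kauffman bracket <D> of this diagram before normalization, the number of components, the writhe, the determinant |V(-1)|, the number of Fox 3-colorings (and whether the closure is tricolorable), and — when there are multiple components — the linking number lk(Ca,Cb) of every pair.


Jones polynomial: V(x) = x^-2 - x^-1 + 1 - x + x^2
<D> = -A^-11 + A^-7 - A^-3 + A - A^5; writhe -1
components 1, writhe -1 (9 crossings)
3-colorings: 3 of 3^9, det 5 — not tricolorable
note: inverse pairs cancel, leaving σ3 σ3 σ2⁻¹ σ3⁻¹ σ1⁻¹ σ2 σ1⁻¹


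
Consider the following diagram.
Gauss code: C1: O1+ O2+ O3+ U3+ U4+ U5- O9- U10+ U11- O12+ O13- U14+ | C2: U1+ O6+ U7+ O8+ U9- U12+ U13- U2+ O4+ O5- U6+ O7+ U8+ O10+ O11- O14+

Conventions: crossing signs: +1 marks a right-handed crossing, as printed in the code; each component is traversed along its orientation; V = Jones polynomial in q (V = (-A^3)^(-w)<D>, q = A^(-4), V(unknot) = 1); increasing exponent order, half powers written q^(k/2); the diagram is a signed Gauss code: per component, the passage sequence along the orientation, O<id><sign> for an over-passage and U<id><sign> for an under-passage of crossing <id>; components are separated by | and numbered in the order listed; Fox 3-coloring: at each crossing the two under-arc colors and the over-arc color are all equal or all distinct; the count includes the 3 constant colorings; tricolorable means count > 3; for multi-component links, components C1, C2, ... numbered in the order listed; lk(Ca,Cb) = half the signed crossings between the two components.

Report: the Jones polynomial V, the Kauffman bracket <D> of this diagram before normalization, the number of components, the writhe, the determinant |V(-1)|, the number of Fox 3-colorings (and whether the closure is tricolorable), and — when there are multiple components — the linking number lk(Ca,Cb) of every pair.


V = -q^(3/2) - 2q^(7/2) + q^(9/2) - q^(11/2) + q^(13/2)
<D> = A^-8 - A^-4 + 1 - 2A^4 - A^12 (w = +6)
2 components over 14 crossings, w = +6
lk(C1,C2): +1
9 Fox colorings among 3^14, |V(-1)| = 6: tricolorable
why: w = +6 shifts under R1 moves; the (-A^3)^(-6) factor cancels that in V


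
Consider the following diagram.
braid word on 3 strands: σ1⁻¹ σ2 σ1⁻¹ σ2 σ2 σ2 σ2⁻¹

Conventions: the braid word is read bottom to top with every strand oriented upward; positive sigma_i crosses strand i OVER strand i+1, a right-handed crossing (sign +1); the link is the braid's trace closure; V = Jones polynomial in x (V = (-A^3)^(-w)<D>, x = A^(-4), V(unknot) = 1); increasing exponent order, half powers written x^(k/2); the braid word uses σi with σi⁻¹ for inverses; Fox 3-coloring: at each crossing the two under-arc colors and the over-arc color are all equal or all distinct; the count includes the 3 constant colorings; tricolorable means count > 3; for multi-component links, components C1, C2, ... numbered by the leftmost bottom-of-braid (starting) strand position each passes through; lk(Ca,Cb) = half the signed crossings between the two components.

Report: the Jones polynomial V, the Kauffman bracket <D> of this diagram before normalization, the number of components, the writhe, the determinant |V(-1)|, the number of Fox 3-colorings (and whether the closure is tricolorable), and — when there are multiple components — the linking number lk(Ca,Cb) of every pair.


V(x) = -x^(-3/2) + x^(-1/2) - 2x^(1/2) + x^(3/2) - 2x^(5/2) + x^(7/2)
bracket: -A^-11 + 2A^-7 - A^-3 + 2A - A^5 + A^9, w = +1
2 components, writhe +1, over 7 crossings
lk(C1,C2) = 0
det 8, colorings 3 of 3^7 — not tricolorable
observation: every pair of the 2 components has lk = 0


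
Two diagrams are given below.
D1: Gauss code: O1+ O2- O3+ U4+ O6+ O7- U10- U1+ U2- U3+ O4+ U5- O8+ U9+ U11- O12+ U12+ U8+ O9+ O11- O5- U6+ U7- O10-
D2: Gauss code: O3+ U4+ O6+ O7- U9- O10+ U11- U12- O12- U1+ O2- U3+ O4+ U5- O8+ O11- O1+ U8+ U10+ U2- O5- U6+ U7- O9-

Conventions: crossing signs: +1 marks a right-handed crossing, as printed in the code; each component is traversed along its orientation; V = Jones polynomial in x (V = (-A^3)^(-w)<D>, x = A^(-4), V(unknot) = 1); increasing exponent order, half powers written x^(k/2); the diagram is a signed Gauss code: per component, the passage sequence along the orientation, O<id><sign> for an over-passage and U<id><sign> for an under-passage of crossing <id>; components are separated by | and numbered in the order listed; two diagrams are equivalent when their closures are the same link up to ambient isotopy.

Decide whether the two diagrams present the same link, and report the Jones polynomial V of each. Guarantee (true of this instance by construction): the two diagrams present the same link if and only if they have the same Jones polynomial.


equivalent: yes
V(D1) = 1  (w +2, c 12, <D> = A^6)
V(D2) = 1  (w 0, c 12, <D> = 1)
why: one V(x) for all 2 diagrams — one class (guaranteed)


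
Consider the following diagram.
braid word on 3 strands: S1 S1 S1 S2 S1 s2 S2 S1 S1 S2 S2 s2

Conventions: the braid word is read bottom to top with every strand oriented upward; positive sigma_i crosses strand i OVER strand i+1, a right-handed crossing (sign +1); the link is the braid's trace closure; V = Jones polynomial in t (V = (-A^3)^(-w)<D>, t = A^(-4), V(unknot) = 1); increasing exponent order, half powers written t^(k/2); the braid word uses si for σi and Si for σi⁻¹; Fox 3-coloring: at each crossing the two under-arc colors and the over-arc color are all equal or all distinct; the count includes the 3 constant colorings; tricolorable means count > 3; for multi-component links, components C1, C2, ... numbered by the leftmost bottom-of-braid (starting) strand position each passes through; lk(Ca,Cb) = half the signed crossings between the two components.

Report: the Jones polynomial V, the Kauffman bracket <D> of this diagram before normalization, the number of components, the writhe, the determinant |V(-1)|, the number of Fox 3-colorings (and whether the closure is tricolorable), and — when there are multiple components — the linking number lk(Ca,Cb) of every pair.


V(t) = -t^-8 + t^-5 + t^-3
bracket: A^-12 + A^-4 - A^8, w = -8
1 component, writhe -8, over 12 crossings
det 3, colorings 9 of 3^12 — tricolorable
observation: the span of V is 5, forcing >= 5 crossings in any diagram


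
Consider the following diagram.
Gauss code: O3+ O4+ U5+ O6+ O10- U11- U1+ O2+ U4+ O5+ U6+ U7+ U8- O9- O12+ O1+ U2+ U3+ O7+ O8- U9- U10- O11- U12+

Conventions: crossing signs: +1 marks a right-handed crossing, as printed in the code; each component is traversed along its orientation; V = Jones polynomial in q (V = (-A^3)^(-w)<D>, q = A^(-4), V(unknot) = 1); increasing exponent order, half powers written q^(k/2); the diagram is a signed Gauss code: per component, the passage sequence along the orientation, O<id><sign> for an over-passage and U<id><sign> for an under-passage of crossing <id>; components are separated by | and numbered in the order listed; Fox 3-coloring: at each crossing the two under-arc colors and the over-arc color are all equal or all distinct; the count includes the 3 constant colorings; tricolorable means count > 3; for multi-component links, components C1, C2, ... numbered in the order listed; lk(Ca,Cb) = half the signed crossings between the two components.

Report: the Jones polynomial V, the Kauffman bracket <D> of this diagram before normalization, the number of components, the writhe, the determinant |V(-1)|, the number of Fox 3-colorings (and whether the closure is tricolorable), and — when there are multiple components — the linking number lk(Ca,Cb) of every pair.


V = q + q^3 - q^4
<D> = -A^-4 + 1 + A^8 (w = +4)
1 component over 12 crossings, w = +4
9 Fox colorings among 3^12, |V(-1)| = 3: tricolorable
why: V spans 3 powers of q: at least 3 crossings in any diagram


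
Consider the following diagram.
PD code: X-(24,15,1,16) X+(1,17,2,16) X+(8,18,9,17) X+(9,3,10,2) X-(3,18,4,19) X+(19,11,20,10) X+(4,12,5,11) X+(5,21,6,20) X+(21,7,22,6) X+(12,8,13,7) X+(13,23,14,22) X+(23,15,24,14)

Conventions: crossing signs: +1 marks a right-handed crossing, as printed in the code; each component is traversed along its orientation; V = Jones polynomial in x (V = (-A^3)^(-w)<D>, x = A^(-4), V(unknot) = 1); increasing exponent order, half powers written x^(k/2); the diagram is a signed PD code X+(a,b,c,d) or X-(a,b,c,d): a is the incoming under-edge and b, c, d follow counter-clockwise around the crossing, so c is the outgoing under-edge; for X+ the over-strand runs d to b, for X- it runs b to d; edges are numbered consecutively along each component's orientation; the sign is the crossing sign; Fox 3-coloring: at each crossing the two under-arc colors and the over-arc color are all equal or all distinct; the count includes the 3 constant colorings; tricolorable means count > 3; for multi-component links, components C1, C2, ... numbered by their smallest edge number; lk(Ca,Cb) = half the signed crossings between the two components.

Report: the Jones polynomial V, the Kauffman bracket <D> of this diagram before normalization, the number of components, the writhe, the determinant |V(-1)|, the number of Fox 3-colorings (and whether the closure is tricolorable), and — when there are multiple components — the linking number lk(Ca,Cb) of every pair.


Jones polynomial: V(x) = x^3 + x^5 - x^8
<D> = -A^-8 + A^4 + A^12; writhe +8
components 1, writhe +8 (12 crossings)
3-colorings: 9 of 3^12, det 3 — tricolorable
note: the span of V is 5, forcing >= 5 crossings in any diagram


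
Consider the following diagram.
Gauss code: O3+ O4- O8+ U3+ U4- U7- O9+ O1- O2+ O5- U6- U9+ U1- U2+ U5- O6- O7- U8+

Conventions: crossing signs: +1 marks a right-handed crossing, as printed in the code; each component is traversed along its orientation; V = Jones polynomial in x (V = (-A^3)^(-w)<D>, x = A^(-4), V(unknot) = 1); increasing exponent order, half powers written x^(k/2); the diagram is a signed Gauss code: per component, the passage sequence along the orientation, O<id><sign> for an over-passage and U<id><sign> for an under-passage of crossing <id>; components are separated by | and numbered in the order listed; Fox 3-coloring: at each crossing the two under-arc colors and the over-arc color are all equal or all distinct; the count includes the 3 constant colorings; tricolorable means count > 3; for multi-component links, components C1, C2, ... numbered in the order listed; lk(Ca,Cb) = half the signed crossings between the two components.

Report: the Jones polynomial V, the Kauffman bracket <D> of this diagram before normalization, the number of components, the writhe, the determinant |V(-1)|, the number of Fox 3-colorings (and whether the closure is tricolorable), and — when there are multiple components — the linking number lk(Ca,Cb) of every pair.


V(x) = 1
bracket: -A^-3, w = -1
1 component, writhe -1, over 9 crossings
det 1, colorings 3 of 3^9 — not tricolorable
observation: |V(-1)| = 1: so not tricolorable, since 3 does not divide 1


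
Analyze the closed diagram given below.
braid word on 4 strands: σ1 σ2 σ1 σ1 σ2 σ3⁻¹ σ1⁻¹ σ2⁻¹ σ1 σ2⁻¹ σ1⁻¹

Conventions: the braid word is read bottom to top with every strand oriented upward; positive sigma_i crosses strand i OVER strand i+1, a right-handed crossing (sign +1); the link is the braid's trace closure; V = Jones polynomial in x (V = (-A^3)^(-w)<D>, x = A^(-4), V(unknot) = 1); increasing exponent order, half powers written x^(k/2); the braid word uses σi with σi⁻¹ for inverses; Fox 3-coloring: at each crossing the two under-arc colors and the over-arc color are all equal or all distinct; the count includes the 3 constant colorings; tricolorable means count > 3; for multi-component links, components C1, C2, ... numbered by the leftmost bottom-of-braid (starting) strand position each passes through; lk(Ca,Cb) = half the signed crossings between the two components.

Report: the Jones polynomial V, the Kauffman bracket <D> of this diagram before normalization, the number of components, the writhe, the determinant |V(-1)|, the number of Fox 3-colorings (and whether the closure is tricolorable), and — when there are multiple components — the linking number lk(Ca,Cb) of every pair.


V(x) = x + x^3 - x^4
bracket: A^-13 - A^-9 - A^-1, w = +1
1 component, writhe +1, over 11 crossings
det 3, colorings 9 of 3^11 — tricolorable
observation: V spans 3 powers of x: at least 3 crossings in any diagram


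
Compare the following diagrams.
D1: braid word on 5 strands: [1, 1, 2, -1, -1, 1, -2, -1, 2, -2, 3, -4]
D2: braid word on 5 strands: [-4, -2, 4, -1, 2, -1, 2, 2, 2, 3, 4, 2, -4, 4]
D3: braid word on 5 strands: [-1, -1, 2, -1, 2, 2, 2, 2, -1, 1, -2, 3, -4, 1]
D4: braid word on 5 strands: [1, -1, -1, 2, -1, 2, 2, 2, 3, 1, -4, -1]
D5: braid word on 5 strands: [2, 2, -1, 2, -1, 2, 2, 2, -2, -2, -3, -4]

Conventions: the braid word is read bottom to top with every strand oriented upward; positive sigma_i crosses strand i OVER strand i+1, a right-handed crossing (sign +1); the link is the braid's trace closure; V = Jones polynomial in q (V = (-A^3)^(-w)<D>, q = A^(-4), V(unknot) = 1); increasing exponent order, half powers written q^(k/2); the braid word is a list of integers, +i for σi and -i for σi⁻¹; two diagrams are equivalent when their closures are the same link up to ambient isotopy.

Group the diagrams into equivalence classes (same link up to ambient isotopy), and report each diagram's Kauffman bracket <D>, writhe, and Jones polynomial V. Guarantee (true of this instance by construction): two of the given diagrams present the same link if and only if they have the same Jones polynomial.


classes: {D1} | {D2, D3, D4, D5}
V(D1) = 1  [12 crossings, <D> = 1, w = 0]
D2 (bracket A^-8 - 2A^-4 + 2 - 2A^4 + 2A^8 - A^12 + A^16; 14 crossings at w = +4): V = q^-1 - 1 + 2q - 2q^2 + 2q^3 - 2q^4 + q^5
V(D3) = q^-1 - 1 + 2q - 2q^2 + 2q^3 - 2q^4 + q^5  [14 crossings, <D> = A^-14 - 2A^-10 + 2A^-6 - 2A^-2 + 2A^2 - A^6 + A^10, w = +2]
V(D4) = q^-1 - 1 + 2q - 2q^2 + 2q^3 - 2q^4 + q^5  [12 crossings, <D> = A^-14 - 2A^-10 + 2A^-6 - 2A^-2 + 2A^2 - A^6 + A^10, w = +2]
D5 (bracket A^-20 - 2A^-16 + 2A^-12 - 2A^-8 + 2A^-4 - 1 + A^4; 12 crossings at w = 0): V = q^-1 - 1 + 2q - 2q^2 + 2q^3 - 2q^4 + q^5
note: comparing 5 Jones polynomials yields 2 groups


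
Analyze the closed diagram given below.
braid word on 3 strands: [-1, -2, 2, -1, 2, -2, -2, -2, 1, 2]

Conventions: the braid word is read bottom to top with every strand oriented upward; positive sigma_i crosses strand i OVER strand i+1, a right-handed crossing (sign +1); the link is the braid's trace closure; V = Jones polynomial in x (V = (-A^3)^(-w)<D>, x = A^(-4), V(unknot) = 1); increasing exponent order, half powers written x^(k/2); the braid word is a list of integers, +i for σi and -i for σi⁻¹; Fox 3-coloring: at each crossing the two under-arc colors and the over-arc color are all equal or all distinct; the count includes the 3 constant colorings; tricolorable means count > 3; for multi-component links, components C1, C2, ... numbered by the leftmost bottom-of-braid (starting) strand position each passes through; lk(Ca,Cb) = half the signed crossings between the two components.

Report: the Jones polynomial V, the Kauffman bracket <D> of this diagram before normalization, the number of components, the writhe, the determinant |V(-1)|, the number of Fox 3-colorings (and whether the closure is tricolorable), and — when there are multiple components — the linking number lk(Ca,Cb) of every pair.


Jones polynomial: V(x) = -x^-4 + x^-3 + x^-1
<D> = A^-2 + A^6 - A^10; writhe -2
components 1, writhe -2 (10 crossings)
3-colorings: 9 of 3^10, det 3 — tricolorable
note: |V(-1)| = 3: so tricolorable, since 3 divides 3


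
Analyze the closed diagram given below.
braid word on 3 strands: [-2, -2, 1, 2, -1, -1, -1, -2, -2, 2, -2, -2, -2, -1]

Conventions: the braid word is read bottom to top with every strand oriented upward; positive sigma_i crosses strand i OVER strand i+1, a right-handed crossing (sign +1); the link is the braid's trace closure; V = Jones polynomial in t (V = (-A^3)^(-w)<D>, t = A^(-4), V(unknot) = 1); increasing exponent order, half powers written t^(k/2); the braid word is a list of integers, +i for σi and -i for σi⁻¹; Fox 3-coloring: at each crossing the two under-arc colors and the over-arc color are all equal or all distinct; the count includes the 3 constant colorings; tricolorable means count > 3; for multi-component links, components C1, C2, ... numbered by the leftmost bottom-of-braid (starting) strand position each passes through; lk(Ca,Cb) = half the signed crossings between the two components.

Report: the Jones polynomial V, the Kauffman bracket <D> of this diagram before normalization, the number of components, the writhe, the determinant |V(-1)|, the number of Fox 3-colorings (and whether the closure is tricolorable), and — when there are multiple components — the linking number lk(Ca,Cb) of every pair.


V(t) = t^-11 - 2t^-10 + 2t^-9 - 3t^-8 + 2t^-7 - 2t^-6 + 2t^-5 + t^-3
bracket: A^-12 + 2A^-4 - 2 + 2A^4 - 3A^8 + 2A^12 - 2A^16 + A^20, w = -8
1 component, writhe -8, over 14 crossings
det 15, colorings 9 of 3^14 — tricolorable
observation: free reduction leaves σ2⁻¹ σ2⁻¹ σ1 σ2 σ1⁻¹ σ1⁻¹ σ1⁻¹ σ2⁻¹ σ2⁻¹ σ2⁻¹ σ2⁻¹ σ1⁻¹ of the original 14 letters


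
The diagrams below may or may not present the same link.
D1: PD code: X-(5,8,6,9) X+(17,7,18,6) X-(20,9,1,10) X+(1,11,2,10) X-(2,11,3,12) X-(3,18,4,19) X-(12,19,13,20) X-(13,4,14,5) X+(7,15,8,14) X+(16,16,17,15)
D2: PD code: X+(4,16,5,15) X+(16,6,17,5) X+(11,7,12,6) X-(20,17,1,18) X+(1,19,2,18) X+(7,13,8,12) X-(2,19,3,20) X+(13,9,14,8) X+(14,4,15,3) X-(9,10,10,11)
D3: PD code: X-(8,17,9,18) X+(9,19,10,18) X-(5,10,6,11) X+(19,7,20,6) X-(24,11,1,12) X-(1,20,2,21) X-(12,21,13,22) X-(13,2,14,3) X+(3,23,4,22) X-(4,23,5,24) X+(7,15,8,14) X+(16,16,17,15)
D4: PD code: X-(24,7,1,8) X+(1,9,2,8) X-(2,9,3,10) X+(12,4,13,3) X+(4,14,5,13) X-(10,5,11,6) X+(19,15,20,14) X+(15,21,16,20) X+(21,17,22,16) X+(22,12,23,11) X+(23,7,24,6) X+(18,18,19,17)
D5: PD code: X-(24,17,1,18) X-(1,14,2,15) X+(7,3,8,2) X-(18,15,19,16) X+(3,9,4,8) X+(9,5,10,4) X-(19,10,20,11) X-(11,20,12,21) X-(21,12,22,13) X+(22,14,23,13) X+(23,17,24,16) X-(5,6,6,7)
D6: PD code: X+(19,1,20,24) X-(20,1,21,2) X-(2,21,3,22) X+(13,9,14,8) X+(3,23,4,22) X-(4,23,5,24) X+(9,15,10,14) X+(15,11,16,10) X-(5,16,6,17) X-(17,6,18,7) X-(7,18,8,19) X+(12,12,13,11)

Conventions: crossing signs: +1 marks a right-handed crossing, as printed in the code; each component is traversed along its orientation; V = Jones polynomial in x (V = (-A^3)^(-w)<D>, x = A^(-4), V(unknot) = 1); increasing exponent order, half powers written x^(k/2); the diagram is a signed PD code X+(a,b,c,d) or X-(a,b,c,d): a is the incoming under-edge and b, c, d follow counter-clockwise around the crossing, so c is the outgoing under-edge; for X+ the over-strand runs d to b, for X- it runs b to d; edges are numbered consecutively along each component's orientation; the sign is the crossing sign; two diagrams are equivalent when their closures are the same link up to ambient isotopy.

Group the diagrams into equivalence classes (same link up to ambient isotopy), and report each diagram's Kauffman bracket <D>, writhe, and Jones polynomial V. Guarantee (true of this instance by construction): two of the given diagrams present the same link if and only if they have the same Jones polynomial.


grouping into links: {D1, D3} | {D2, D4} | {D5, D6}
V(D1) = x^-5 - 2x^-4 + 2x^-3 - 2x^-2 + 2x^-1 - 1 + x  (w -2, c 10, <D> = A^-10 - A^-6 + 2A^-2 - 2A^2 + 2A^6 - 2A^10 + A^14)
D2 (bracket A^-20 - 2A^-16 + A^-12 - 2A^-8 + 2A^-4 + A^4; 10 crossings at w = +4): V = x^2 + 2x^4 - 2x^5 + x^6 - 2x^7 + x^8
D3 (bracket A^-10 - A^-6 + 2A^-2 - 2A^2 + 2A^6 - 2A^10 + A^14; 12 crossings at w = -2): V = x^-5 - 2x^-4 + 2x^-3 - 2x^-2 + 2x^-1 - 1 + x
V(D4) = x^2 + 2x^4 - 2x^5 + x^6 - 2x^7 + x^8  [12 crossings, <D> = A^-14 - 2A^-10 + A^-6 - 2A^-2 + 2A^2 + A^10, w = +6]
V(D5) = -x^-3 + x^-2 - x^-1 + 3 - x + x^2 - x^3  [12 crossings, <D> = -A^-18 + A^-14 - A^-10 + 3A^-6 - A^-2 + A^2 - A^6, w = -2]
V(D6) = -x^-3 + x^-2 - x^-1 + 3 - x + x^2 - x^3  [12 crossings, <D> = -A^-12 + A^-8 - A^-4 + 3 - A^4 + A^8 - A^12, w = 0]
why: 3 values of V(x) split the 6 diagrams


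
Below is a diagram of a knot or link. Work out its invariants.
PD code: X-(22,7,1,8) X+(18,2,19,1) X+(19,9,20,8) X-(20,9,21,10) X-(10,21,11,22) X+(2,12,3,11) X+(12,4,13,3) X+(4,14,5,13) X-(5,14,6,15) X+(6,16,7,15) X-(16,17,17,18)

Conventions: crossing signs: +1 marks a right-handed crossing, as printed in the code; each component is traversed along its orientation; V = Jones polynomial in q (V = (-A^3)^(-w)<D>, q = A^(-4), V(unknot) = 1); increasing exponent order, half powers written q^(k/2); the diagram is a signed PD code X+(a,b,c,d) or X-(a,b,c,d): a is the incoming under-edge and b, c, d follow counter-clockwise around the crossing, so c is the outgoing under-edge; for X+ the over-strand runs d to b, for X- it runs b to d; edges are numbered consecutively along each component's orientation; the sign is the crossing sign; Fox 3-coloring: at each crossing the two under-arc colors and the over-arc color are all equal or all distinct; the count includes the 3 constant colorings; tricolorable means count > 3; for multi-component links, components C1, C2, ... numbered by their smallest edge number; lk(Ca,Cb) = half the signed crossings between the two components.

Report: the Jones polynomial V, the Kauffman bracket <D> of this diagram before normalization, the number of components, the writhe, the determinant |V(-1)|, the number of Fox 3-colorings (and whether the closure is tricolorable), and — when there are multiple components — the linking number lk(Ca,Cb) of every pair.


V(q) = q^-1 - 1 + 2q - 2q^2 + 2q^3 - 2q^4 + q^5
bracket: -A^-17 + 2A^-13 - 2A^-9 + 2A^-5 - 2A^-1 + A^3 - A^7, w = +1
1 component, writhe +1, over 11 crossings
det 11, colorings 3 of 3^11 — not tricolorable
observation: |V(-1)| = 11: so not tricolorable, since 3 does not divide 11


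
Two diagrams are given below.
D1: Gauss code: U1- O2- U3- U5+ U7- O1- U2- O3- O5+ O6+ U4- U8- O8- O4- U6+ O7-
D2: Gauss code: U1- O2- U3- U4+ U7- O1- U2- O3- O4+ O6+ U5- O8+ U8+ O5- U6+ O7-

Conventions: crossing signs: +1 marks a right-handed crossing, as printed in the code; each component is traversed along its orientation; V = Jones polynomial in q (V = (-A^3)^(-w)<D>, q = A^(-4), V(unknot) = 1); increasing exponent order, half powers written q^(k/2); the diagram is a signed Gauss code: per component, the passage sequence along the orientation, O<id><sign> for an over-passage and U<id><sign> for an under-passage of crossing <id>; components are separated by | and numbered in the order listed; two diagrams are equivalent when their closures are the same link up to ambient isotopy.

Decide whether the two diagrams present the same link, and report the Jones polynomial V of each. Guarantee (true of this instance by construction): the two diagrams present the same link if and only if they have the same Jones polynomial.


same link: yes
V(D1) = -q^-4 + q^-3 + q^-1  [8 crossings, <D> = A^-8 + 1 - A^4, w = -4]
V(D2) = -q^-4 + q^-3 + q^-1  (w -2, c 8, <D> = A^-2 + A^6 - A^10)
note: all 2 diagrams share one V(q), hence one class


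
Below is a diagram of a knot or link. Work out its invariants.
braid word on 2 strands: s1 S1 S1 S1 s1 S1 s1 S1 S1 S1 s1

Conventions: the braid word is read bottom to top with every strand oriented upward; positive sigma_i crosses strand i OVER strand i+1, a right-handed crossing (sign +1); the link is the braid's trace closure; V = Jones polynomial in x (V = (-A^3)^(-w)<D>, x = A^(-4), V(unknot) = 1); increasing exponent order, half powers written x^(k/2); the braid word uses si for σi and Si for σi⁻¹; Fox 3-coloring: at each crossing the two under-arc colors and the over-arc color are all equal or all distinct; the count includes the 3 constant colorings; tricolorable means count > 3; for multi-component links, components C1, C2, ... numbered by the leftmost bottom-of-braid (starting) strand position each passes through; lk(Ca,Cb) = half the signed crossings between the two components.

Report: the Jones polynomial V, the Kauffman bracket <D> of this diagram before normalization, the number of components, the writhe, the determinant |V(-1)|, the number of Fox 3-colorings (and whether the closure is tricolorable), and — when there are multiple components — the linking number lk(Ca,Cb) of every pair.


V = -x^-4 + x^-3 + x^-1
<D> = -A^-5 - A^3 + A^7 (w = -3)
1 component over 11 crossings, w = -3
9 Fox colorings among 3^11, |V(-1)| = 3: tricolorable
why: V spans 3 powers of x: at least 3 crossings in any diagram


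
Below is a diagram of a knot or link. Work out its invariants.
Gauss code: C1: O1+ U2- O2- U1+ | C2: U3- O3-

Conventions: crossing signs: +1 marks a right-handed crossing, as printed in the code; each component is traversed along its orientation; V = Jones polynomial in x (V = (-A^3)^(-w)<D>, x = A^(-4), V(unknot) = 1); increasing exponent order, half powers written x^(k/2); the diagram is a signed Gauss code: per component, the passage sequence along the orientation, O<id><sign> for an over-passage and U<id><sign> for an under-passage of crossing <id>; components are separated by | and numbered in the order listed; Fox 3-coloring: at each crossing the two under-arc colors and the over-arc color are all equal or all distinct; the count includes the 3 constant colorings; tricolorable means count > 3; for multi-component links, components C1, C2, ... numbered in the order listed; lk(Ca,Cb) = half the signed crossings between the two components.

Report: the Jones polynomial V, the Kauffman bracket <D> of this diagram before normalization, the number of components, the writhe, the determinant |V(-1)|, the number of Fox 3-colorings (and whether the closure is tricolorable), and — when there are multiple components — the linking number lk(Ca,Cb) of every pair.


V(x) = -x^(-1/2) - x^(1/2)
bracket: A^-5 + A^-1, w = -1
2 components, writhe -1, over 3 crossings
lk(C1,C2) = 0
det 0, colorings 9 of 3^3 — tricolorable
observation: every pair of the 2 components has lk = 0


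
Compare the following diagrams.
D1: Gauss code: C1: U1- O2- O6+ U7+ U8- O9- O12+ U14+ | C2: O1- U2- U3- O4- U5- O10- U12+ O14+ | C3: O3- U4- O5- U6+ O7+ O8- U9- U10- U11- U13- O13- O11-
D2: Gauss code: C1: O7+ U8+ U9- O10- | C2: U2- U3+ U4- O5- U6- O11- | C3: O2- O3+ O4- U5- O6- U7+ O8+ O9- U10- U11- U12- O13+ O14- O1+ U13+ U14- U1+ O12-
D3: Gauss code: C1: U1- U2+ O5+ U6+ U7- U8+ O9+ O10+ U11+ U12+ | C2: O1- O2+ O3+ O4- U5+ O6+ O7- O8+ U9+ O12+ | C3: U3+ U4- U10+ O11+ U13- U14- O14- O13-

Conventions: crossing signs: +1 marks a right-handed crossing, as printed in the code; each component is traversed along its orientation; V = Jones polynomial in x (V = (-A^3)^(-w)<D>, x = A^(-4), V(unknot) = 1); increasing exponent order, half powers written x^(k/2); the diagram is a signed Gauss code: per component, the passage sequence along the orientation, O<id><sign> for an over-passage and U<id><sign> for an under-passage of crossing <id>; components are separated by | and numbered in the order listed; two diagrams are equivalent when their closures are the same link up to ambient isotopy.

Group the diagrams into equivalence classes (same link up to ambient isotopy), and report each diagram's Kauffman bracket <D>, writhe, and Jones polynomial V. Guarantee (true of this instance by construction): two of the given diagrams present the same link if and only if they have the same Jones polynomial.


equivalence classes: {D1, D2} | {D3}
D1 (bracket A^-14 + A^-10 + A^-6 + A^6; 14 crossings at w = -6): V = x^-6 + x^-3 + x^-2 + x^-1
D2 (bracket A^-8 + A^-4 + 1 + A^12; 14 crossings at w = -4): V = x^-6 + x^-3 + x^-2 + x^-1
D3 (bracket A^-20 - A^-16 + 2A^-12 - A^-8 + 2A^-4 + A^4; 14 crossings at w = +4): V = x^2 + 2x^4 - x^5 + 2x^6 - x^7 + x^8
key observation: 2 classes among 3 diagrams; unequal V(x) rules out equality


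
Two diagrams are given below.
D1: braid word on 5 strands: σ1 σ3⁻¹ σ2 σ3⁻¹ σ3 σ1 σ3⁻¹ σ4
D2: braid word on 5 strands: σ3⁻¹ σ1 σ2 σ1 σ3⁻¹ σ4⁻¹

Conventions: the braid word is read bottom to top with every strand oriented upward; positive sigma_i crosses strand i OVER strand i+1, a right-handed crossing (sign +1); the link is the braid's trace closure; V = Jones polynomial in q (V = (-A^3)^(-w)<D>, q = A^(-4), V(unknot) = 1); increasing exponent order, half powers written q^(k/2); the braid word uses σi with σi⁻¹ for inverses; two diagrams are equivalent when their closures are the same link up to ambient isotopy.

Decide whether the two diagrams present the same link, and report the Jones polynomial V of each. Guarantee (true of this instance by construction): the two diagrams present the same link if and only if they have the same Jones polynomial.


same link: yes
V(D1) = q^-2 + 2 + q^2  [8 crossings, <D> = A^-2 + 2A^6 + A^14, w = +2]
D2 (bracket A^-8 + 2 + A^8; 6 crossings at w = 0): V = q^-2 + 2 + q^2
note: all 2 diagrams share one V(q), hence one class


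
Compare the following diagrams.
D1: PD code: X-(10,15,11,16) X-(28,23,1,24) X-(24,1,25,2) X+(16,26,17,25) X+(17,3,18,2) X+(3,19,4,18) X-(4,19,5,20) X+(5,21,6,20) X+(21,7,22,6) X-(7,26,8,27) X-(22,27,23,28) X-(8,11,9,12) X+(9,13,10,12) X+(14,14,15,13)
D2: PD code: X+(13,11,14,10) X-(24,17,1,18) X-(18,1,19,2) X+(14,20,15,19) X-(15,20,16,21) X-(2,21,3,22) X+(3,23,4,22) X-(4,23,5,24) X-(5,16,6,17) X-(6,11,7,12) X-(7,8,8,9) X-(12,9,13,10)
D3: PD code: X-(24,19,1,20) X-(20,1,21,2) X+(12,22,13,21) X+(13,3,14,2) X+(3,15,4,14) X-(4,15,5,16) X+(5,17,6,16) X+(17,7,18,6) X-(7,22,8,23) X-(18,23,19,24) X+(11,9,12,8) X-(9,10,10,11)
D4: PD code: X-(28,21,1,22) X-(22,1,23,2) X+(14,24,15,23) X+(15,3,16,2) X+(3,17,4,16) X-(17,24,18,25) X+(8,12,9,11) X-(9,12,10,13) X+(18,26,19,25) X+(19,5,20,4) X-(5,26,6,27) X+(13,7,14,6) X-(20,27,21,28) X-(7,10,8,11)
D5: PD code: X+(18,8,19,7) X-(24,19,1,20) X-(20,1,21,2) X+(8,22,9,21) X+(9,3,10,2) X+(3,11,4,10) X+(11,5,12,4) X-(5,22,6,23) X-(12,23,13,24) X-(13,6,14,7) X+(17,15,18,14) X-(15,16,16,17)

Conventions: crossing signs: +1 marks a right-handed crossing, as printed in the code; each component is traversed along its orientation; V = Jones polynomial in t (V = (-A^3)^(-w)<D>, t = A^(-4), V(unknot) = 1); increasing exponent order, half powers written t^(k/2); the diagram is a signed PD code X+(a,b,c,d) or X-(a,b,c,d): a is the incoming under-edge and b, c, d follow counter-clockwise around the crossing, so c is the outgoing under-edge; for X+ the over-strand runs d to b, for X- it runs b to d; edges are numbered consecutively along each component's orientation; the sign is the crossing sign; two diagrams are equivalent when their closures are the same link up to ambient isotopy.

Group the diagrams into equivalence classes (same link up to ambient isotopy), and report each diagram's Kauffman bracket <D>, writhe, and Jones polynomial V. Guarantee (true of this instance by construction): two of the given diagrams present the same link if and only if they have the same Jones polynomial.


equivalence classes: {D1, D3, D4, D5} | {D2}
D1 (bracket -A^-12 + A^-8 - A^-4 + 3 - A^4 + A^8 - A^12; 14 crossings at w = 0): V = -t^-3 + t^-2 - t^-1 + 3 - t + t^2 - t^3
V(D2) = -t^-4 + t^-3 + t^-1  [12 crossings, <D> = A^-14 + A^-6 - A^-2, w = -6]
V(D3) = -t^-3 + t^-2 - t^-1 + 3 - t + t^2 - t^3  (w 0, c 12, <D> = -A^-12 + A^-8 - A^-4 + 3 - A^4 + A^8 - A^12)
V(D4) = -t^-3 + t^-2 - t^-1 + 3 - t + t^2 - t^3  [14 crossings, <D> = -A^-12 + A^-8 - A^-4 + 3 - A^4 + A^8 - A^12, w = 0]
V(D5) = -t^-3 + t^-2 - t^-1 + 3 - t + t^2 - t^3  [12 crossings, <D> = -A^-12 + A^-8 - A^-4 + 3 - A^4 + A^8 - A^12, w = 0]
observation: V(t) takes 2 values over 5 diagrams, fixing the grouping
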